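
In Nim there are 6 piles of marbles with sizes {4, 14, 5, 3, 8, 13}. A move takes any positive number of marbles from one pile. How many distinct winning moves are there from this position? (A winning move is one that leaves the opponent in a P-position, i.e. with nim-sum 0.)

Compute the nim-sum pairwise:
4 ⊕ 14 = 10
10 ⊕ 5 = 15
15 ⊕ 3 = 12
12 ⊕ 8 = 4
4 ⊕ 13 = 9
The overall nim-sum is X = 9. A pile of size p has a winning move iff p XOR X < p (reduce it to p XOR X).
  4: 4 XOR 9 = 13 ≥ 4 — no move.
  14: 14 XOR 9 = 7 < 14 — winning move (to 7).
  5: 5 XOR 9 = 12 ≥ 5 — no move.
  3: 3 XOR 9 = 10 ≥ 3 — no move.
  8: 8 XOR 9 = 1 < 8 — winning move (to 1).
  13: 13 XOR 9 = 4 < 13 — winning move (to 4).
That gives 3 winning moves.

3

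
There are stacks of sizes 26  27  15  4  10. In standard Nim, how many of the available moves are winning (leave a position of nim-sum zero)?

0

Write each in binary and XOR column by column:
  11010  (26)
  11011  (27)
  01111  (15)
  00100  (4)
  01010  (10)
  -----
  00000  (0)
The nim-sum is already 0, so every move leaves a nonzero nim-sum — there are no winning moves.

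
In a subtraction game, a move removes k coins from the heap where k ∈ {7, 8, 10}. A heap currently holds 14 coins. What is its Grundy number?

2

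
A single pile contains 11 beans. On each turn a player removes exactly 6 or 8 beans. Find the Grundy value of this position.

1

Grundy values for subtraction set {6, 8}:
k:     0  1  2  3  4  5  6  7  8  9 10 11
g(k):  0  0  0  0  0  0  1  1  1  1  1  1
So g(11) = 1.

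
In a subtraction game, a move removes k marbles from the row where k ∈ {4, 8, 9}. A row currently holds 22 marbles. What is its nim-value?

2

Compute g(0), g(1), … for moves {4, 8, 9}:
k:     0  1  2  3  4  5  6  7  8  9 10 11 12 13 14 15 16 17 18 19 20 21 22
g(k):  0  0  0  0  1  1  1  1  2  2  2  2  3  0  0  0  0  1  1  1  1  2  2
So g(22) = 2.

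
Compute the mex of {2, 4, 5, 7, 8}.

0 is not in the set, so the mex is 0.

0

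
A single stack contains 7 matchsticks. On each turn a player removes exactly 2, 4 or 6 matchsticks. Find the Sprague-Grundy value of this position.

Compute g(0), g(1), … for moves {2, 4, 6}:
k:     0  1  2  3  4  5  6  7
g(k):  0  0  1  1  2  2  3  3
So g(7) = 3.

3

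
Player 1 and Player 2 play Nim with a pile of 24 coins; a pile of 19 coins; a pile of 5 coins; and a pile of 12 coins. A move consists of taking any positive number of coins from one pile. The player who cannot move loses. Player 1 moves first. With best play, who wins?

Player 1 wins

Compute the nim-sum pairwise:
24 XOR 19 = 11
11 XOR 5 = 14
14 XOR 12 = 2
The nim-sum is 2 ≠ 0, so this is an N-position: the player to move can win; Player 1 has a winning move.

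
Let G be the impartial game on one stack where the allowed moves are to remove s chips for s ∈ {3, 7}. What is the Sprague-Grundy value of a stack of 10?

0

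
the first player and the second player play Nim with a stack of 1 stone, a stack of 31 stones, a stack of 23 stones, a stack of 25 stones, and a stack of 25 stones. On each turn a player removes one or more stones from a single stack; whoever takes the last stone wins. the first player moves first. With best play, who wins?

Bitwise XOR of the heap sizes:
  00001  (1)
  11111  (31)
  10111  (23)
  11001  (25)
  11001  (25)
  -----
  01001  (9)
The nim-sum is 9 ≠ 0, so this is an N-position: the player to move can win; the first player has a winning move.

the first player wins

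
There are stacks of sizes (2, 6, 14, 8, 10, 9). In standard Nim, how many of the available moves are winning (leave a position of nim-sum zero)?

1

In binary:
  0010  (2)
  0110  (6)
  1110  (14)
  1000  (8)
  1010  (10)
  1001  (9)
  ----
  0001  (1)
The overall nim-sum is X = 1. A stack of size p has a winning move iff p XOR X < p (reduce it to p XOR X).
  2: 2 XOR 1 = 3 ≥ 2 — no move.
  6: 6 XOR 1 = 7 ≥ 6 — no move.
  14: 14 XOR 1 = 15 ≥ 14 — no move.
  8: 8 XOR 1 = 9 ≥ 8 — no move.
  10: 10 XOR 1 = 11 ≥ 10 — no move.
  9: 9 XOR 1 = 8 < 9 — winning move (to 8).
That gives 1 winning move.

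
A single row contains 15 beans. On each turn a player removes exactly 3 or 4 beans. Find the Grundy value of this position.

Grundy values for subtraction set {3, 4}:
k:     0  1  2  3  4  5  6  7  8  9 10 11 12 13 14 15
g(k):  0  0  0  1  1  1  2  0  0  0  1  1  1  2  0  0
So g(15) = 0.

0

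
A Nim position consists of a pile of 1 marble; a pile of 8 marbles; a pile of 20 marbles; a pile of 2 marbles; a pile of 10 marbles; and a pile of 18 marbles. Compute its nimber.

Compute the nim-sum pairwise:
1 ^ 8 = 9
9 ^ 20 = 29
29 ^ 2 = 31
31 ^ 10 = 21
21 ^ 18 = 7

7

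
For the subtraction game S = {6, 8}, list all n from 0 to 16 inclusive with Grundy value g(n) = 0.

Grundy values for subtraction set {6, 8}:
k:     0  1  2  3  4  5  6  7  8  9 10 11 12 13 14 15 16
g(k):  0  0  0  0  0  0  1  1  1  1  1  1  2  2  0  0  0
The P-positions (g = 0) in 0..16 are 0, 1, 2, 3, 4, 5, 14, 15, 16.

0, 1, 2, 3, 4, 5, 14, 15, 16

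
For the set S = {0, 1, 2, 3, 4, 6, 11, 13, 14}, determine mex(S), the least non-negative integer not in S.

5

The values 0, 1, 2, 3, 4 are all present; 5 is the first non-negative integer missing from the set.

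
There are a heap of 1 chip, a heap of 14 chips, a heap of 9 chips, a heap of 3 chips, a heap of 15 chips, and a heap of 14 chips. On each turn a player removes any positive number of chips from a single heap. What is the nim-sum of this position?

4

In binary:
  0001  (1)
  1110  (14)
  1001  (9)
  0011  (3)
  1111  (15)
  1110  (14)
  ----
  0100  (4)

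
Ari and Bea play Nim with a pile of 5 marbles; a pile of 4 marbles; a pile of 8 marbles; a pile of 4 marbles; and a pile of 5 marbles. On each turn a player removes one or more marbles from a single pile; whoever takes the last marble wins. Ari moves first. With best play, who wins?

Ari wins

Write each in binary and XOR column by column:
  0101  (5)
  0100  (4)
  1000  (8)
  0100  (4)
  0101  (5)
  ----
  1000  (8)
The nim-sum is 8 ≠ 0, so this is an N-position: the player to move can win; Ari has a winning move.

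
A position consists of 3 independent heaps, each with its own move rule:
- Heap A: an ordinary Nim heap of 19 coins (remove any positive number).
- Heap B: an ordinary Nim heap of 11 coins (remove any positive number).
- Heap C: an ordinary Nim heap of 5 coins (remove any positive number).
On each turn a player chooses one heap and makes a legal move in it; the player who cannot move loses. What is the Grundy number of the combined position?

29

Heap A is a plain Nim heap of size 19, so its Grundy value is 19.
Heap B is a plain Nim heap of size 11, so its Grundy value is 11.
Heap C is a plain Nim heap of size 5, so its Grundy value is 5.
The value of a disjunctive sum is the nim-sum of the parts.
Combined value = 19 ⊕ 11 ⊕ 5 = 29.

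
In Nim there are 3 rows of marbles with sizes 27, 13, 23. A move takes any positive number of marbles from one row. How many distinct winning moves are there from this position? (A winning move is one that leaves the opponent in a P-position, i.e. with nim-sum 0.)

3

Compute the nim-sum pairwise:
27 XOR 13 = 22
22 XOR 23 = 1
The overall nim-sum is X = 1. A row of size p has a winning move iff p XOR X < p (reduce it to p XOR X).
  27: 27 XOR 1 = 26 < 27 — winning move (to 26).
  13: 13 XOR 1 = 12 < 13 — winning move (to 12).
  23: 23 XOR 1 = 22 < 23 — winning move (to 22).
That gives 3 winning moves.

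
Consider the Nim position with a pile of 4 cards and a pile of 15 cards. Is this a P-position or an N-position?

Compute the nim-sum pairwise:
4 ⊕ 15 = 11
The nim-sum is 11 ≠ 0, so this is an N-position: the player to move can win.

N-position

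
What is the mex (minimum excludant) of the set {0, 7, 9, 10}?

0 is in the set but 1 is not, so the mex is 1.

1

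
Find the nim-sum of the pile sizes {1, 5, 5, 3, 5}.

7

Compute the nim-sum pairwise:
1 ⊕ 5 = 4
4 ⊕ 5 = 1
1 ⊕ 3 = 2
2 ⊕ 5 = 7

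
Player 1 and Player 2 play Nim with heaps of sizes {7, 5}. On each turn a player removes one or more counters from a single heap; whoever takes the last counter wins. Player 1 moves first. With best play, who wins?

Compute the nim-sum pairwise:
7 ^ 5 = 2
The nim-sum is 2 ≠ 0, so this is an N-position: the player to move can win; Player 1 has a winning move.

Player 1 wins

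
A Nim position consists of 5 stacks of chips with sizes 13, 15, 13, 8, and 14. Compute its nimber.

9

Nim-sum: 13 XOR 15 XOR 13 XOR 8 XOR 14 = 9.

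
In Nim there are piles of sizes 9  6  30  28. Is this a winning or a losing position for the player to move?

Compute the nim-sum pairwise:
9 ⊕ 6 = 15
15 ⊕ 30 = 17
17 ⊕ 28 = 13
The nim-sum is 13 ≠ 0, so this is an N-position: the player to move can win.

Winning position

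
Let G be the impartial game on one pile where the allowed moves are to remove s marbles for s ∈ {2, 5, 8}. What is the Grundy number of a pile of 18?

2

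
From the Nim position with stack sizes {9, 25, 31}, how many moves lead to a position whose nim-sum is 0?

3

Nim-sum: 9 ⊕ 25 ⊕ 31 = 15.
The overall nim-sum is X = 15. A stack of size p has a winning move iff p XOR X < p (reduce it to p XOR X).
  9: 9 XOR 15 = 6 < 9 — winning move (to 6).
  25: 25 XOR 15 = 22 < 25 — winning move (to 22).
  31: 31 XOR 15 = 16 < 31 — winning move (to 16).
That gives 3 winning moves.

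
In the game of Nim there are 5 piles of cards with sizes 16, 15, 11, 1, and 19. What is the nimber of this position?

Nim-sum: 16 ^ 15 ^ 11 ^ 1 ^ 19 = 6.

6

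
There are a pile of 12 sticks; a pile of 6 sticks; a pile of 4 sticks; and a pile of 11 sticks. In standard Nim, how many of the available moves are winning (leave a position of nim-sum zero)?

3

Compute the nim-sum pairwise:
12 XOR 6 = 10
10 XOR 4 = 14
14 XOR 11 = 5
The overall nim-sum is X = 5. A pile of size p has a winning move iff p XOR X < p (reduce it to p XOR X).
  12: 12 XOR 5 = 9 < 12 — winning move (to 9).
  6: 6 XOR 5 = 3 < 6 — winning move (to 3).
  4: 4 XOR 5 = 1 < 4 — winning move (to 1).
  11: 11 XOR 5 = 14 ≥ 11 — no move.
That gives 3 winning moves.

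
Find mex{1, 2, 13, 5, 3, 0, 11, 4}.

The values 0, 1, 2, 3, 4, 5 are all present; 6 is the first non-negative integer missing from the set.

6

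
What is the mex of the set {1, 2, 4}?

0

0 is not in the set, so the mex is 0.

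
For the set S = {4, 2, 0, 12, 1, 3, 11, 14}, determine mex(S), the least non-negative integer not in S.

5

The values 0, 1, 2, 3, 4 are all present; 5 is the first non-negative integer missing from the set.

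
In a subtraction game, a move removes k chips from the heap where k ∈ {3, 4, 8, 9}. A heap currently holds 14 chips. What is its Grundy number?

0

Grundy values for subtraction set {3, 4, 8, 9}:
g(0) = mex{} = 0
g(1) = mex{} = 0
g(2) = mex{} = 0
g(3) = mex{0} = 1
g(4) = mex{0} = 1
g(5) = mex{0} = 1
g(6) = mex{0,1} = 2
g(7) = mex{1} = 0
g(8) = mex{0,1} = 2
g(9) = mex{0,1,2} = 3
g(10) = mex{0,2} = 1
g(11) = mex{0,1,2} = 3
g(12) = mex{1,2,3} = 0
g(13) = mex{1,3} = 0
g(14) = mex{1,2,3} = 0
So g(14) = 0.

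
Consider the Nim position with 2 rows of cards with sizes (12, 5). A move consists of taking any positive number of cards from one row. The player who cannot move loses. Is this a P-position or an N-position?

N-position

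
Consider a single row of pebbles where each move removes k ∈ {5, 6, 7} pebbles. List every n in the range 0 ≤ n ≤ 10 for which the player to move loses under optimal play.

0, 1, 2, 3, 4

Compute g(0), g(1), … for moves {5, 6, 7}:
k:     0  1  2  3  4  5  6  7  8  9 10
g(k):  0  0  0  0  0  1  1  1  1  1  2
The P-positions (g = 0) in 0..10 are 0, 1, 2, 3, 4.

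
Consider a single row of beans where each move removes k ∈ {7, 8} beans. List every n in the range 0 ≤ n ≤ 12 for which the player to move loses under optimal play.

Build the Grundy sequence with g(k) = mex{g(k−s) : s ∈ {7, 8}, s ≤ k}:
g(0) = mex{} = 0
g(1) = mex{} = 0
g(2) = mex{} = 0
g(3) = mex{} = 0
g(4) = mex{} = 0
g(5) = mex{} = 0
g(6) = mex{} = 0
g(7) = mex{0} = 1
g(8) = mex{0} = 1
g(9) = mex{0} = 1
g(10) = mex{0} = 1
g(11) = mex{0} = 1
g(12) = mex{0} = 1
The P-positions (g = 0) in 0..12 are 0, 1, 2, 3, 4, 5, 6.

0, 1, 2, 3, 4, 5, 6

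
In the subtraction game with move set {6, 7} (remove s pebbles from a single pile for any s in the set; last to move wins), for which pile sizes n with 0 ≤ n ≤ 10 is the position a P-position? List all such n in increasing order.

Grundy values for subtraction set {6, 7}:
g(0) = mex{} = 0
g(1) = mex{} = 0
g(2) = mex{} = 0
g(3) = mex{} = 0
g(4) = mex{} = 0
g(5) = mex{} = 0
g(6) = mex{0} = 1
g(7) = mex{0} = 1
g(8) = mex{0} = 1
g(9) = mex{0} = 1
g(10) = mex{0} = 1
The P-positions (g = 0) in 0..10 are 0, 1, 2, 3, 4, 5.

0, 1, 2, 3, 4, 5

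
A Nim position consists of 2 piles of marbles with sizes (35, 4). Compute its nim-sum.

39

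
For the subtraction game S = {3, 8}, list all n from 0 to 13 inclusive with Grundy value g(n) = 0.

0, 1, 2, 6, 7, 11, 12, 13

Grundy values for subtraction set {3, 8}:
k:     0  1  2  3  4  5  6  7  8  9 10 11 12 13
g(k):  0  0  0  1  1  1  0  0  2  1  1  0  0  0
The P-positions (g = 0) in 0..13 are 0, 1, 2, 6, 7, 11, 12, 13.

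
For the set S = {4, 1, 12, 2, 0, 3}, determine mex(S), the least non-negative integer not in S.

5

The values 0, 1, 2, 3, 4 are all present; 5 is the first non-negative integer missing from the set.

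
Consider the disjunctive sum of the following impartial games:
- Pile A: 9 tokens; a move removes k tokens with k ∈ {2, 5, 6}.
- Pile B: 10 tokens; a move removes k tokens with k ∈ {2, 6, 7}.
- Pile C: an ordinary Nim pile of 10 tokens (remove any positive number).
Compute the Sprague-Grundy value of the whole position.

Grundy values for pile A (subtraction set {2, 5, 6}):
g(0) = mex{} = 0
g(1) = mex{} = 0
g(2) = mex{0} = 1
g(3) = mex{0} = 1
g(4) = mex{1} = 0
g(5) = mex{0,1} = 2
g(6) = mex{0} = 1
g(7) = mex{0,1,2} = 3
g(8) = mex{1} = 0
g(9) = mex{0,1,3} = 2
So g(9) = 2.
For pile B, compute g(0), g(1), … with moves {2, 6, 7}:
g(0) = mex{} = 0
g(1) = mex{} = 0
g(2) = mex{0} = 1
g(3) = mex{0} = 1
g(4) = mex{1} = 0
g(5) = mex{1} = 0
g(6) = mex{0} = 1
g(7) = mex{0} = 1
g(8) = mex{0,1} = 2
g(9) = mex{1} = 0
g(10) = mex{0,1,2} = 3
So g(10) = 3.
Pile C is a plain Nim pile of size 10, so its Grundy value is 10.
By the Sprague-Grundy theorem, the Grundy value of a sum of independent games is the XOR of the component values.
Combined value = 2 ⊕ 3 ⊕ 10 = 11.

11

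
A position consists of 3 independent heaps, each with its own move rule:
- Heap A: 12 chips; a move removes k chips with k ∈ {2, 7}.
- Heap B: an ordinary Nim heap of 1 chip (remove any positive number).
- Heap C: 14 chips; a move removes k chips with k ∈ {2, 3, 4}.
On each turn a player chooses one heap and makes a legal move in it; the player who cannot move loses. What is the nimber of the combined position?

1

Build the Grundy sequence for heap A with g(k) = mex{g(k−s) : s ∈ {2, 7}, s ≤ k}:
g(0) = mex{} = 0
g(1) = mex{} = 0
g(2) = mex{0} = 1
g(3) = mex{0} = 1
g(4) = mex{1} = 0
g(5) = mex{1} = 0
g(6) = mex{0} = 1
g(7) = mex{0} = 1
g(8) = mex{0,1} = 2
g(9) = mex{1} = 0
g(10) = mex{1,2} = 0
g(11) = mex{0} = 1
g(12) = mex{0} = 1
So g(12) = 1.
Heap B is a plain Nim heap of size 1, so its Grundy value is 1.
Build the Grundy sequence for heap C with g(k) = mex{g(k−s) : s ∈ {2, 3, 4}, s ≤ k}:
k:     0  1  2  3  4  5  6  7  8  9 10 11 12 13 14
g(k):  0  0  1  1  2  2  0  0  1  1  2  2  0  0  1
So g(14) = 1.
The value of a disjunctive sum is the nim-sum of the parts.
Combined value = 1 XOR 1 XOR 1 = 1.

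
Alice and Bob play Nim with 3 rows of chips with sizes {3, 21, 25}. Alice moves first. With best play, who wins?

Compute the nim-sum pairwise:
3 XOR 21 = 22
22 XOR 25 = 15
The nim-sum is 15 ≠ 0, so this is an N-position: the player to move can win; Alice has a winning move.

Alice wins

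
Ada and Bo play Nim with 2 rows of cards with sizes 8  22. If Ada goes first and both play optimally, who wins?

Nim-sum: 8 XOR 22 = 30.
The nim-sum is 30 ≠ 0, so this is an N-position: the player to move can win; Ada has a winning move.

Ada wins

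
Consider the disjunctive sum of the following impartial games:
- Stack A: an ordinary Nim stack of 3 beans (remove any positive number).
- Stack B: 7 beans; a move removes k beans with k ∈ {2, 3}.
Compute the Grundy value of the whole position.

Stack A is a plain Nim stack of size 3, so its Grundy value is 3.
Grundy values for stack B (subtraction set {2, 3}):
k:     0  1  2  3  4  5  6  7
g(k):  0  0  1  1  2  0  0  1
So g(7) = 1.
By the Sprague-Grundy theorem, the Grundy value of a sum of independent games is the XOR of the component values.
Combined value = 3 ⊕ 1 = 2.

2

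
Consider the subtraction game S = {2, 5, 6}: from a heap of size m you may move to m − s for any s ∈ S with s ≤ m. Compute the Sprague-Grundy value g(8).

0

Build the Grundy sequence with g(k) = mex{g(k−s) : s ∈ {2, 5, 6}, s ≤ k}:
k:     0  1  2  3  4  5  6  7  8
g(k):  0  0  1  1  0  2  1  3  0
So g(8) = 0.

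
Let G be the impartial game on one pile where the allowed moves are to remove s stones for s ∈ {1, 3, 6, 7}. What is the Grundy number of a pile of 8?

2

Compute g(0), g(1), … for moves {1, 3, 6, 7}:
g(0) = mex{} = 0
g(1) = mex{0} = 1
g(2) = mex{1} = 0
g(3) = mex{0} = 1
g(4) = mex{1} = 0
g(5) = mex{0} = 1
g(6) = mex{0,1} = 2
g(7) = mex{0,1,2} = 3
g(8) = mex{0,1,3} = 2
So g(8) = 2.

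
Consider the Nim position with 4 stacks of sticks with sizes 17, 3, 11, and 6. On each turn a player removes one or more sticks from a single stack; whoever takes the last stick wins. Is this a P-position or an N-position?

N-position

Bitwise XOR of the heap sizes:
  10001  (17)
  00011  (3)
  01011  (11)
  00110  (6)
  -----
  11111  (31)
The nim-sum is 31 ≠ 0, so this is an N-position: the player to move can win.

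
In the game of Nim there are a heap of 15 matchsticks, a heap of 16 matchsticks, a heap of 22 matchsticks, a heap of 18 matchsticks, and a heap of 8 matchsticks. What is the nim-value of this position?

Compute the nim-sum pairwise:
15 ⊕ 16 = 31
31 ⊕ 22 = 9
9 ⊕ 18 = 27
27 ⊕ 8 = 19

19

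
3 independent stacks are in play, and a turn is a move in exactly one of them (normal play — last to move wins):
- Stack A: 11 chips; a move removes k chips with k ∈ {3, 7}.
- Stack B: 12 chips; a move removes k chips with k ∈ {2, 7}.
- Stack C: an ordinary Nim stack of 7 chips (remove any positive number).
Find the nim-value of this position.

Grundy values for stack A (subtraction set {3, 7}):
k:     0  1  2  3  4  5  6  7  8  9 10 11
g(k):  0  0  0  1  1  1  0  2  2  1  0  0
So g(11) = 0.
For stack B, compute g(0), g(1), … with moves {2, 7}:
g(0) = mex{} = 0
g(1) = mex{} = 0
g(2) = mex{0} = 1
g(3) = mex{0} = 1
g(4) = mex{1} = 0
g(5) = mex{1} = 0
g(6) = mex{0} = 1
g(7) = mex{0} = 1
g(8) = mex{0,1} = 2
g(9) = mex{1} = 0
g(10) = mex{1,2} = 0
g(11) = mex{0} = 1
g(12) = mex{0} = 1
So g(12) = 1.
Stack C is a plain Nim stack of size 7, so its Grundy value is 7.
The value of a disjunctive sum is the nim-sum of the parts.
Combined value = 0 ⊕ 1 ⊕ 7 = 6.

6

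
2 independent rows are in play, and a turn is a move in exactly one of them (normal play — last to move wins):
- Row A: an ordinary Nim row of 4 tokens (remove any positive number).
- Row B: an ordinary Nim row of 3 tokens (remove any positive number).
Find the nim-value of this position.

Row A is a plain Nim row of size 4, so its Grundy value is 4.
Row B is a plain Nim row of size 3, so its Grundy value is 3.
By the Sprague-Grundy theorem, the Grundy value of a sum of independent games is the XOR of the component values.
Combined value = 4 XOR 3 = 7.

7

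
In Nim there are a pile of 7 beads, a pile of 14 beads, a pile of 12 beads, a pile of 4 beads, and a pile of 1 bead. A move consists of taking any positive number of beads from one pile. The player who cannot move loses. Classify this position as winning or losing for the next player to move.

Compute the nim-sum pairwise:
7 XOR 14 = 9
9 XOR 12 = 5
5 XOR 4 = 1
1 XOR 1 = 0
The nim-sum is 0, so this is a P-position: the player to move is in a losing position under optimal play.

Losing position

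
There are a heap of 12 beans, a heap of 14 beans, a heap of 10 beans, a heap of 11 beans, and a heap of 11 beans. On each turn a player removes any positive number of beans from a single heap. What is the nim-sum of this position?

Write each in binary and XOR column by column:
  1100  (12)
  1110  (14)
  1010  (10)
  1011  (11)
  1011  (11)
  ----
  1000  (8)

8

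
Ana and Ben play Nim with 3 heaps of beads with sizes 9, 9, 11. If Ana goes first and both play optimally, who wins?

Ana wins

Compute the nim-sum pairwise:
9 XOR 9 = 0
0 XOR 11 = 11
The nim-sum is 11 ≠ 0, so this is an N-position: the player to move can win; Ana has a winning move.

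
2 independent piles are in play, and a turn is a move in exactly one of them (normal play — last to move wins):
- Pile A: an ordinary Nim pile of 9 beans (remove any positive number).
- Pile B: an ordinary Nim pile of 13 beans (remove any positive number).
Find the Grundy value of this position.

4

Pile A is a plain Nim pile of size 9, so its Grundy value is 9.
Pile B is a plain Nim pile of size 13, so its Grundy value is 13.
By the Sprague-Grundy theorem, the Grundy value of a sum of independent games is the XOR of the component values.
Combined value = 9 XOR 13 = 4.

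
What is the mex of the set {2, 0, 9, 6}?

1

0 is in the set but 1 is not, so the mex is 1.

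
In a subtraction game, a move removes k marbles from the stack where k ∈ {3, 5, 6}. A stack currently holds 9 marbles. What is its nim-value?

0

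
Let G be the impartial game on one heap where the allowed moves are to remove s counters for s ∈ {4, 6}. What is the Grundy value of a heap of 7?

1

Grundy values for subtraction set {4, 6}:
g(0) = mex{} = 0
g(1) = mex{} = 0
g(2) = mex{} = 0
g(3) = mex{} = 0
g(4) = mex{0} = 1
g(5) = mex{0} = 1
g(6) = mex{0} = 1
g(7) = mex{0} = 1
So g(7) = 1.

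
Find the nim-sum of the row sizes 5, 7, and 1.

3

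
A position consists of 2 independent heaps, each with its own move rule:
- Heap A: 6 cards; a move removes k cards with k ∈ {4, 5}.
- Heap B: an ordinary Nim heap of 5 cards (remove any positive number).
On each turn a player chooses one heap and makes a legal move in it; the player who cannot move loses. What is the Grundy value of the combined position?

4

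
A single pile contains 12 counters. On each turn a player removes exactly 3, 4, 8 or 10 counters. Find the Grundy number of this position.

4

Build the Grundy sequence with g(k) = mex{g(k−s) : s ∈ {3, 4, 8, 10}, s ≤ k}:
k:     0  1  2  3  4  5  6  7  8  9 10 11 12
g(k):  0  0  0  1  1  1  2  0  2  3  1  3  4
So g(12) = 4.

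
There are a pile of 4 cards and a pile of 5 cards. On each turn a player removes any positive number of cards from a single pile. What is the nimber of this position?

1

Compute the nim-sum pairwise:
4 ⊕ 5 = 1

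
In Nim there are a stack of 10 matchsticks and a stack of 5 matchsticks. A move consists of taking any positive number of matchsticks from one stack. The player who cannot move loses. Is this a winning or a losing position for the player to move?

Winning position

Bitwise XOR of the heap sizes:
  1010  (10)
  0101  (5)
  ----
  1111  (15)
The nim-sum is 15 ≠ 0, so this is an N-position: the player to move can win.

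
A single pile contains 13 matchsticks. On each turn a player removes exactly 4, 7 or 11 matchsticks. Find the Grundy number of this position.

3

Compute g(0), g(1), … for moves {4, 7, 11}:
g(0) = mex{} = 0
g(1) = mex{} = 0
g(2) = mex{} = 0
g(3) = mex{} = 0
g(4) = mex{0} = 1
g(5) = mex{0} = 1
g(6) = mex{0} = 1
g(7) = mex{0} = 1
g(8) = mex{0,1} = 2
g(9) = mex{0,1} = 2
g(10) = mex{0,1} = 2
g(11) = mex{0,1} = 2
g(12) = mex{0,1,2} = 3
g(13) = mex{0,1,2} = 3
So g(13) = 3.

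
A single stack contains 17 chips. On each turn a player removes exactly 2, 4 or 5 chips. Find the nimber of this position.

1

Compute g(0), g(1), … for moves {2, 4, 5}:
k:     0  1  2  3  4  5  6  7  8  9 10 11 12 13 14 15 16 17
g(k):  0  0  1  1  2  2  3  0  0  1  1  2  2  3  0  0  1  1
So g(17) = 1.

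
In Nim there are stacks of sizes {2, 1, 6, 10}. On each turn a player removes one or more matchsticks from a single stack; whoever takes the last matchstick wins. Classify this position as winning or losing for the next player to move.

Compute the nim-sum pairwise:
2 ⊕ 1 = 3
3 ⊕ 6 = 5
5 ⊕ 10 = 15
The nim-sum is 15 ≠ 0, so this is an N-position: the player to move can win.

Winning position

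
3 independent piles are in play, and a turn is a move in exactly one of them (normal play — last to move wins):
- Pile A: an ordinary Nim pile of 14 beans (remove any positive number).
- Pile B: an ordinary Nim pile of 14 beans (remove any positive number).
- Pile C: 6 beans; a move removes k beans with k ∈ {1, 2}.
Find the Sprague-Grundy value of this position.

0

Pile A is a plain Nim pile of size 14, so its Grundy value is 14.
Pile B is a plain Nim pile of size 14, so its Grundy value is 14.
For pile C, compute g(0), g(1), … with moves {1, 2}:
k:     0  1  2  3  4  5  6
g(k):  0  1  2  0  1  2  0
So g(6) = 0.
The value of a disjunctive sum is the nim-sum of the parts.
Combined value = 14 XOR 14 XOR 0 = 0.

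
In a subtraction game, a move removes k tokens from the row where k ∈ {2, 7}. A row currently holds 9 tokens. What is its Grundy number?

0

Build the Grundy sequence with g(k) = mex{g(k−s) : s ∈ {2, 7}, s ≤ k}:
g(0) = mex{} = 0
g(1) = mex{} = 0
g(2) = mex{0} = 1
g(3) = mex{0} = 1
g(4) = mex{1} = 0
g(5) = mex{1} = 0
g(6) = mex{0} = 1
g(7) = mex{0} = 1
g(8) = mex{0,1} = 2
g(9) = mex{1} = 0
So g(9) = 0.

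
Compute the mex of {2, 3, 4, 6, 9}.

0 is not in the set, so the mex is 0.

0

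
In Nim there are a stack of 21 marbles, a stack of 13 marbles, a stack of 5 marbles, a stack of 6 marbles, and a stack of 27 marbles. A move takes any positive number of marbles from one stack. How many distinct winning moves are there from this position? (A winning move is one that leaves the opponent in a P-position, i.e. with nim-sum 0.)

0

In binary:
  10101  (21)
  01101  (13)
  00101  (5)
  00110  (6)
  11011  (27)
  -----
  00000  (0)
The nim-sum is already 0, so every move leaves a nonzero nim-sum — there are no winning moves.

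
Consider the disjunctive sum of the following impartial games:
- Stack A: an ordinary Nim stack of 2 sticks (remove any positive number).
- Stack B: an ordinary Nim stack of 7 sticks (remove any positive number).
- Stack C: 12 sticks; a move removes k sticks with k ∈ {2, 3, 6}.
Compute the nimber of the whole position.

Stack A is a plain Nim stack of size 2, so its Grundy value is 2.
Stack B is a plain Nim stack of size 7, so its Grundy value is 7.
Build the Grundy sequence for stack C with g(k) = mex{g(k−s) : s ∈ {2, 3, 6}, s ≤ k}:
k:     0  1  2  3  4  5  6  7  8  9 10 11 12
g(k):  0  0  1  1  2  0  3  1  2  0  0  1  1
So g(12) = 1.
By the Sprague-Grundy theorem, the Grundy value of a sum of independent games is the XOR of the component values.
Combined value = 2 XOR 7 XOR 1 = 4.

4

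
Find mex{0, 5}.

1

0 is in the set but 1 is not, so the mex is 1.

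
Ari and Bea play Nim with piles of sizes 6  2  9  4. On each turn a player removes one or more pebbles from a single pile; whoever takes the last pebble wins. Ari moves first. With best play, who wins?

Ari wins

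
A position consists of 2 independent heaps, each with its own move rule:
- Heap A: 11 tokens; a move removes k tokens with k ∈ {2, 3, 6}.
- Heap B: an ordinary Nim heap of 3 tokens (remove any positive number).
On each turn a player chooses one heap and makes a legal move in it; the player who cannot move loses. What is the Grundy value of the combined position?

2

Grundy values for heap A (subtraction set {2, 3, 6}):
k:     0  1  2  3  4  5  6  7  8  9 10 11
g(k):  0  0  1  1  2  0  3  1  2  0  0  1
So g(11) = 1.
Heap B is a plain Nim heap of size 3, so its Grundy value is 3.
The value of a disjunctive sum is the nim-sum of the parts.
Combined value = 1 XOR 3 = 2.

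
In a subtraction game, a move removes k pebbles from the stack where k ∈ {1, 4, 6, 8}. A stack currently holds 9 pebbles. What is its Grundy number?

Compute g(0), g(1), … for moves {1, 4, 6, 8}:
g(0) = mex{} = 0
g(1) = mex{0} = 1
g(2) = mex{1} = 0
g(3) = mex{0} = 1
g(4) = mex{0,1} = 2
g(5) = mex{1,2} = 0
g(6) = mex{0} = 1
g(7) = mex{1} = 0
g(8) = mex{0,2} = 1
g(9) = mex{0,1} = 2
So g(9) = 2.

2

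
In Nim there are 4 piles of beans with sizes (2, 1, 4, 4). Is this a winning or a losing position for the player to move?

Winning position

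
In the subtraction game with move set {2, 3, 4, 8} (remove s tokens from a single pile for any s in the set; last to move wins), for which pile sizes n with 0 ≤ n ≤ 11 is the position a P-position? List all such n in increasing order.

0, 1, 6, 7

Build the Grundy sequence with g(k) = mex{g(k−s) : s ∈ {2, 3, 4, 8}, s ≤ k}:
g(0) = mex{} = 0
g(1) = mex{} = 0
g(2) = mex{0} = 1
g(3) = mex{0} = 1
g(4) = mex{0,1} = 2
g(5) = mex{0,1} = 2
g(6) = mex{1,2} = 0
g(7) = mex{1,2} = 0
g(8) = mex{0,2} = 1
g(9) = mex{0,2} = 1
g(10) = mex{0,1} = 2
g(11) = mex{0,1} = 2
The P-positions (g = 0) in 0..11 are 0, 1, 6, 7.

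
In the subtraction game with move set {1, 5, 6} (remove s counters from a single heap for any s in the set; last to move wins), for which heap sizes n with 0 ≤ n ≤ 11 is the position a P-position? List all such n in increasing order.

Grundy values for subtraction set {1, 5, 6}:
k:     0  1  2  3  4  5  6  7  8  9 10 11
g(k):  0  1  0  1  0  1  2  3  2  3  2  0
The P-positions (g = 0) in 0..11 are 0, 2, 4, 11.

0, 2, 4, 11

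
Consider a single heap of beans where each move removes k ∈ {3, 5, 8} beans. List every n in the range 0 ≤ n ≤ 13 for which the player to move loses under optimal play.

Build the Grundy sequence with g(k) = mex{g(k−s) : s ∈ {3, 5, 8}, s ≤ k}:
g(0) = mex{} = 0
g(1) = mex{} = 0
g(2) = mex{} = 0
g(3) = mex{0} = 1
g(4) = mex{0} = 1
g(5) = mex{0} = 1
g(6) = mex{0,1} = 2
g(7) = mex{0,1} = 2
g(8) = mex{0,1} = 2
g(9) = mex{0,1,2} = 3
g(10) = mex{0,1,2} = 3
g(11) = mex{1,2} = 0
g(12) = mex{1,2,3} = 0
g(13) = mex{1,2,3} = 0
The P-positions (g = 0) in 0..13 are 0, 1, 2, 11, 12, 13.

0, 1, 2, 11, 12, 13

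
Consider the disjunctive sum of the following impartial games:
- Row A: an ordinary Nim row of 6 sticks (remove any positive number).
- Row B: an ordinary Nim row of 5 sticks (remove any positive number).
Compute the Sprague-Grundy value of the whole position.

3

Row A is a plain Nim row of size 6, so its Grundy value is 6.
Row B is a plain Nim row of size 5, so its Grundy value is 5.
By the Sprague-Grundy theorem, the Grundy value of a sum of independent games is the XOR of the component values.
Combined value = 6 ⊕ 5 = 3.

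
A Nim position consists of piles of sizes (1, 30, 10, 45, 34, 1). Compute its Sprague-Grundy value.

27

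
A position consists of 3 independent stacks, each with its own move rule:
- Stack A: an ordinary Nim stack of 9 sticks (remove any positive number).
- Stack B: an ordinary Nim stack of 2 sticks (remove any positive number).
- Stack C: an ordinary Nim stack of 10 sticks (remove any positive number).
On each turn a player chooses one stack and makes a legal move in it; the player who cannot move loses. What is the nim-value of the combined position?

Stack A is a plain Nim stack of size 9, so its Grundy value is 9.
Stack B is a plain Nim stack of size 2, so its Grundy value is 2.
Stack C is a plain Nim stack of size 10, so its Grundy value is 10.
By the Sprague-Grundy theorem, the Grundy value of a sum of independent games is the XOR of the component values.
Combined value = 9 XOR 2 XOR 10 = 1.

1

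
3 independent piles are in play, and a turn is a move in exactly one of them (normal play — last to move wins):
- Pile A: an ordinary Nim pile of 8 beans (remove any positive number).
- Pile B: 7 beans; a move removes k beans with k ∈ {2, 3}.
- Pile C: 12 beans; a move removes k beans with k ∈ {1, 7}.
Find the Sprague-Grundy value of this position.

Pile A is a plain Nim pile of size 8, so its Grundy value is 8.
For pile B, compute g(0), g(1), … with moves {2, 3}:
k:     0  1  2  3  4  5  6  7
g(k):  0  0  1  1  2  0  0  1
So g(7) = 1.
For pile C, compute g(0), g(1), … with moves {1, 7}:
k:     0  1  2  3  4  5  6  7  8  9 10 11 12
g(k):  0  1  0  1  0  1  0  1  0  1  0  1  0
So g(12) = 0.
By the Sprague-Grundy theorem, the Grundy value of a sum of independent games is the XOR of the component values.
Combined value = 8 ⊕ 1 ⊕ 0 = 9.

9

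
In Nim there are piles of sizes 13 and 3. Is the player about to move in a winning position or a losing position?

Winning position

Nim-sum: 13 ⊕ 3 = 14.
The nim-sum is 14 ≠ 0, so this is an N-position: the player to move can win.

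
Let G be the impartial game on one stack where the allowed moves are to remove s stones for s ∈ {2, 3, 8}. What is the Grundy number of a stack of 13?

1

Compute g(0), g(1), … for moves {2, 3, 8}:
k:     0  1  2  3  4  5  6  7  8  9 10 11 12 13
g(k):  0  0  1  1  2  0  0  1  1  2  0  0  1  1
So g(13) = 1.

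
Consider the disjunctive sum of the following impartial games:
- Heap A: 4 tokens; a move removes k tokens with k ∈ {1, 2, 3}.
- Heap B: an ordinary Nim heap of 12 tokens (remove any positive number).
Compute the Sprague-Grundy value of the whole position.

12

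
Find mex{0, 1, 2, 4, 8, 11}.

The values 0, 1, 2 are all present; 3 is the first non-negative integer missing from the set.

3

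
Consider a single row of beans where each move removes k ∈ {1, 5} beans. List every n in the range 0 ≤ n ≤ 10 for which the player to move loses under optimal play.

0, 2, 4, 6, 8, 10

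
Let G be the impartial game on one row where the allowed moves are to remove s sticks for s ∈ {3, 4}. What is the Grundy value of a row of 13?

Grundy values for subtraction set {3, 4}:
g(0) = mex{} = 0
g(1) = mex{} = 0
g(2) = mex{} = 0
g(3) = mex{0} = 1
g(4) = mex{0} = 1
g(5) = mex{0} = 1
g(6) = mex{0,1} = 2
g(7) = mex{1} = 0
g(8) = mex{1} = 0
g(9) = mex{1,2} = 0
g(10) = mex{0,2} = 1
g(11) = mex{0} = 1
g(12) = mex{0} = 1
g(13) = mex{0,1} = 2
So g(13) = 2.

2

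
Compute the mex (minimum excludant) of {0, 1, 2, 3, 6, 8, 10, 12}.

The values 0, 1, 2, 3 are all present; 4 is the first non-negative integer missing from the set.

4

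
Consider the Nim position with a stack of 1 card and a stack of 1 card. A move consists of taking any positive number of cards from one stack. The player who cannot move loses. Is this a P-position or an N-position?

P-position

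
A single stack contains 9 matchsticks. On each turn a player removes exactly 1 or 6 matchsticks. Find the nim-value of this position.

0

Compute g(0), g(1), … for moves {1, 6}:
g(0) = mex{} = 0
g(1) = mex{0} = 1
g(2) = mex{1} = 0
g(3) = mex{0} = 1
g(4) = mex{1} = 0
g(5) = mex{0} = 1
g(6) = mex{0,1} = 2
g(7) = mex{1,2} = 0
g(8) = mex{0} = 1
g(9) = mex{1} = 0
So g(9) = 0.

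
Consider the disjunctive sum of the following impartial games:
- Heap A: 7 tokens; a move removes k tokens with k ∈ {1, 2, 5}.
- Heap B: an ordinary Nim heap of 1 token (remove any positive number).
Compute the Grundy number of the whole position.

0

Grundy values for heap A (subtraction set {1, 2, 5}):
k:     0  1  2  3  4  5  6  7
g(k):  0  1  2  0  1  2  0  1
So g(7) = 1.
Heap B is a plain Nim heap of size 1, so its Grundy value is 1.
The value of a disjunctive sum is the nim-sum of the parts.
Combined value = 1 XOR 1 = 0.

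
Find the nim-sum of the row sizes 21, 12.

Bitwise XOR of the heap sizes:
  10101  (21)
  01100  (12)
  -----
  11001  (25)

25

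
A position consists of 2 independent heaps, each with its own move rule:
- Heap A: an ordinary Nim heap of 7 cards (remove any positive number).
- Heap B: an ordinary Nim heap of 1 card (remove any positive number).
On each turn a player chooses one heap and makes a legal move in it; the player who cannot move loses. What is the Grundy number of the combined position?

6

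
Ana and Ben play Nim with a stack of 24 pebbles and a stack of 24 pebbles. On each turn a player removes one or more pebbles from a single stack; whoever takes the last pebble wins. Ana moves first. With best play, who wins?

Ben wins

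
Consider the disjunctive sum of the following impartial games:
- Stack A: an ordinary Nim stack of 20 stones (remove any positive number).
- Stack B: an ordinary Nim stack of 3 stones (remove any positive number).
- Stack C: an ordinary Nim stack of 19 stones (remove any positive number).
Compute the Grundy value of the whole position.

Stack A is a plain Nim stack of size 20, so its Grundy value is 20.
Stack B is a plain Nim stack of size 3, so its Grundy value is 3.
Stack C is a plain Nim stack of size 19, so its Grundy value is 19.
By the Sprague-Grundy theorem, the Grundy value of a sum of independent games is the XOR of the component values.
Combined value = 20 ⊕ 3 ⊕ 19 = 4.

4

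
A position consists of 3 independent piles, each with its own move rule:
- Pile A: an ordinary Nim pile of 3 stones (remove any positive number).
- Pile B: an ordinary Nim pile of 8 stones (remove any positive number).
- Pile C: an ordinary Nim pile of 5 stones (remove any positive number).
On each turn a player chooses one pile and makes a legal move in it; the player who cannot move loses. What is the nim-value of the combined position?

Pile A is a plain Nim pile of size 3, so its Grundy value is 3.
Pile B is a plain Nim pile of size 8, so its Grundy value is 8.
Pile C is a plain Nim pile of size 5, so its Grundy value is 5.
The value of a disjunctive sum is the nim-sum of the parts.
Combined value = 3 XOR 8 XOR 5 = 14.

14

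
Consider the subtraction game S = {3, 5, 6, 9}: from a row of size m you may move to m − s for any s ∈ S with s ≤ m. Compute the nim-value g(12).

Build the Grundy sequence with g(k) = mex{g(k−s) : s ∈ {3, 5, 6, 9}, s ≤ k}:
g(0) = mex{} = 0
g(1) = mex{} = 0
g(2) = mex{} = 0
g(3) = mex{0} = 1
g(4) = mex{0} = 1
g(5) = mex{0} = 1
g(6) = mex{0,1} = 2
g(7) = mex{0,1} = 2
g(8) = mex{0,1} = 2
g(9) = mex{0,1,2} = 3
g(10) = mex{0,1,2} = 3
g(11) = mex{0,1,2} = 3
g(12) = mex{1,2,3} = 0
So g(12) = 0.

0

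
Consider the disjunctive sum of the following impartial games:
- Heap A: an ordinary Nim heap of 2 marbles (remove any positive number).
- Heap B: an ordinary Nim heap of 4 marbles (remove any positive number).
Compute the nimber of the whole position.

6

Heap A is a plain Nim heap of size 2, so its Grundy value is 2.
Heap B is a plain Nim heap of size 4, so its Grundy value is 4.
By the Sprague-Grundy theorem, the Grundy value of a sum of independent games is the XOR of the component values.
Combined value = 2 XOR 4 = 6.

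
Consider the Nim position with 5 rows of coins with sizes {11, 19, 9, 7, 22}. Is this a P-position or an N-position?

P-position

Compute the nim-sum pairwise:
11 ⊕ 19 = 24
24 ⊕ 9 = 17
17 ⊕ 7 = 22
22 ⊕ 22 = 0
The nim-sum is 0, so this is a P-position: the player to move is in a losing position under optimal play.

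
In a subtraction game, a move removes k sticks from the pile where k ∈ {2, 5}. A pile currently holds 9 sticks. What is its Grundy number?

Build the Grundy sequence with g(k) = mex{g(k−s) : s ∈ {2, 5}, s ≤ k}:
k:     0  1  2  3  4  5  6  7  8  9
g(k):  0  0  1  1  0  2  1  0  0  1
So g(9) = 1.

1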